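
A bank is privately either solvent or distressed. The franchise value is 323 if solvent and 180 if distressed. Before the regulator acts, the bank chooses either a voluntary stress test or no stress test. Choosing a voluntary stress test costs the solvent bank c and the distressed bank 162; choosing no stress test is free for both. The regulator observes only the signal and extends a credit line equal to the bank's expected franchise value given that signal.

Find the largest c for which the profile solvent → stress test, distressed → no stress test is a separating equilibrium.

Under separation: stress test → solvent (pays 323); no stress test → distressed (pays 180).
Distressed: 180 − 0 = 180 ≥ 323 − 162 = 161. Holds regardless of c. ✓
Solvent: 323 − c ≥ 180 − 0, so c ≤ 323 − 180 = 143.

143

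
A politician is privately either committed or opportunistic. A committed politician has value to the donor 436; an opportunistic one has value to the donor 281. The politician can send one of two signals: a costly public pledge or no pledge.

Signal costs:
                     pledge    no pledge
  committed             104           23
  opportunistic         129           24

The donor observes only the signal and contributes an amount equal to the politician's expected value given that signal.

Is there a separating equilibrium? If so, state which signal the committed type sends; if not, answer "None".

None

Try committed → pledge, opportunistic → no pledge:
  If types separate, pledge earns payment 436 and no pledge earns 281.
  Committed: pledge gives 436 − 104 = 332; no pledge gives 281 − 23 = 258. No deviation. ✓
  Opportunistic: no pledge gives 281 − 24 = 257; pledge gives 436 − 129 = 307. Would deviate. ✗
Try committed → no pledge, opportunistic → pledge:
  If types separate, no pledge earns payment 436 and pledge earns 281.
  Committed: no pledge gives 436 − 23 = 413; pledge gives 281 − 104 = 177. No deviation. ✓
  Opportunistic: pledge gives 281 − 129 = 152; no pledge gives 436 − 24 = 412. Would deviate. ✗
Neither assignment is incentive-compatible.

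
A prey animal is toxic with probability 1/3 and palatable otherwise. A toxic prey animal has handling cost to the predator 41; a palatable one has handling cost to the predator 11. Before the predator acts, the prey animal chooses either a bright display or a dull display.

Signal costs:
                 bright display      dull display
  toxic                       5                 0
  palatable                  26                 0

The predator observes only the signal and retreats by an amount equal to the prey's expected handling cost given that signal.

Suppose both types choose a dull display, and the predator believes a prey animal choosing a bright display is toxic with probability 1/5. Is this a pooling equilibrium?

Yes

On the equilibrium path (dull display) the predator holds the prior 1/3 and pays 1/3·41 + 2/3·11 = 21. Off-path (bright display) belief 1/5 gives 1/5·41 + 4/5·11 = 17.
Toxic: dull display gives 21 − 0 = 21; bright display gives 17 − 5 = 12. Stays. ✓
Palatable: dull display gives 21 − 0 = 21; bright display gives 17 − 26 = -9. Stays. ✓
Beliefs are Bayes-consistent on-path and both types best-respond.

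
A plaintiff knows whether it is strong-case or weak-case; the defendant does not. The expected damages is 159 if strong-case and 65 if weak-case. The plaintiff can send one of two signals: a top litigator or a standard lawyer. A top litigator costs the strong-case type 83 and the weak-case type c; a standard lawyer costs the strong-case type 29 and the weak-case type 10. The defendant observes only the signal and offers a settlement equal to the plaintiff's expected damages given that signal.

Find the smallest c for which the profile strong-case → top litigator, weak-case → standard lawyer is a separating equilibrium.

104

Under separation: top litigator → strong-case (pays 159); standard lawyer → weak-case (pays 65).
Strong-case: 159 − 83 = 76 ≥ 65 − 29 = 36. Holds regardless of c. ✓
Weak-case: 65 − 10 ≥ 159 − c, so c ≥ 159 − 55 = 104.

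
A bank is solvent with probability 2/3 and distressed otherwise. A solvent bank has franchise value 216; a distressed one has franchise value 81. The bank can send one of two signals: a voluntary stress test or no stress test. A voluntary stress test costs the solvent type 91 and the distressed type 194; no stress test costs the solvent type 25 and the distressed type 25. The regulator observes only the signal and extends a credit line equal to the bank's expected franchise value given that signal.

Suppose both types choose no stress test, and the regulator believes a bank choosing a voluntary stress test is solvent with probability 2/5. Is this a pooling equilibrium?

At the pooled signal (no stress test) the regulator holds the prior 2/3 and pays 2/3·216 + 1/3·81 = 171. Off-path (stress test) belief 2/5 gives 2/5·216 + 3/5·81 = 135.
Solvent: no stress test gives 171 − 25 = 146; stress test gives 135 − 91 = 44. Stays. ✓
Distressed: no stress test gives 171 − 25 = 146; stress test gives 135 − 194 = -59. Stays. ✓

Yes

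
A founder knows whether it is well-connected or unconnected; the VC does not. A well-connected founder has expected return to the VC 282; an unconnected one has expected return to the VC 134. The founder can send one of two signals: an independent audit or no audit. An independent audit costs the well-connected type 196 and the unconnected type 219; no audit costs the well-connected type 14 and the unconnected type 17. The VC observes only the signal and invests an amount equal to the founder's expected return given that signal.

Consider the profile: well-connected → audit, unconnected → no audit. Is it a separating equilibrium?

No

If types separate, audit earns payment 282 and no audit earns 134.
Well-connected: audit gives 282 − 196 = 86; no audit gives 134 − 14 = 120. Would deviate. ✗
Unconnected: no audit gives 134 − 17 = 117; audit gives 282 − 219 = 63. No deviation. ✓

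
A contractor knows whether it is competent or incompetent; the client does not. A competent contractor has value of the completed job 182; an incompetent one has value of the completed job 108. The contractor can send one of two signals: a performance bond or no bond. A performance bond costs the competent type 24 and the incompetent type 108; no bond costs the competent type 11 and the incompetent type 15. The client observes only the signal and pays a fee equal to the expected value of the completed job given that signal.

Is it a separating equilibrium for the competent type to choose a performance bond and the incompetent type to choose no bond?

Under separation the client infers type exactly: bond → competent (pays 182), no bond → incompetent (pays 108).
Competent: bond gives 182 − 24 = 158; no bond gives 108 − 11 = 97. No deviation. ✓
Incompetent: no bond gives 108 − 15 = 93; bond gives 182 − 108 = 74. No deviation. ✓
Neither type gains from mimicking the other.

Yes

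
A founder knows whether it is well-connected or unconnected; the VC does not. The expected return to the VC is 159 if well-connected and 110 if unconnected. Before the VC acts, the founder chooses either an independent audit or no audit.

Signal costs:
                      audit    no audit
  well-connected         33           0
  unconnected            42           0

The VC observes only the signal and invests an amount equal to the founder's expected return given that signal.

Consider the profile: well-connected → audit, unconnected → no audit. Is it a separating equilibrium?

No

Under separation the VC infers type exactly: audit → well-connected (pays 159), no audit → unconnected (pays 110).
Well-connected: audit gives 159 − 33 = 126; no audit gives 110 − 0 = 110. No deviation. ✓
Unconnected: no audit gives 110 − 0 = 110; audit gives 159 − 42 = 117. Would deviate. ✗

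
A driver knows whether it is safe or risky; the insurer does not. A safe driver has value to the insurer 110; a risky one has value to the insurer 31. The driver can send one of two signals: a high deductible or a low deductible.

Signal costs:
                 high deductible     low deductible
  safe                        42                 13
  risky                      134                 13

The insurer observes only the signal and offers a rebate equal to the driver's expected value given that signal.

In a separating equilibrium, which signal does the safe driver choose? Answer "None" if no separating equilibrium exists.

high deductible

Try safe → high deductible, risky → low deductible:
  If types separate, high deductible earns payment 110 and low deductible earns 31.
  Safe: high deductible gives 110 − 42 = 68; low deductible gives 31 − 13 = 18. No deviation. ✓
  Risky: low deductible gives 31 − 13 = 18; high deductible gives 110 − 134 = -24. No deviation. ✓
Both hold — the safe type sends high deductible.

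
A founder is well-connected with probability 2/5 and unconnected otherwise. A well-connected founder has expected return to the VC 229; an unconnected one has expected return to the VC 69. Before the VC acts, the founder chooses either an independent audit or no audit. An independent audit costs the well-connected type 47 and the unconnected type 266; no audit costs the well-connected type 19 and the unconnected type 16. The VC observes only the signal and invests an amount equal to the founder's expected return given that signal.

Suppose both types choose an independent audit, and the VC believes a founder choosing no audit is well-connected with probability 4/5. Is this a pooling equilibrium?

On the equilibrium path (audit) the VC holds the prior 2/5 and pays 2/5·229 + 3/5·69 = 133. Off-path (no audit) belief 4/5 gives 4/5·229 + 1/5·69 = 197.
Well-connected: audit gives 133 − 47 = 86; no audit gives 197 − 19 = 178. Deviates. ✗
Unconnected: audit gives 133 − 266 = -133; no audit gives 197 − 16 = 181. Deviates. ✗

No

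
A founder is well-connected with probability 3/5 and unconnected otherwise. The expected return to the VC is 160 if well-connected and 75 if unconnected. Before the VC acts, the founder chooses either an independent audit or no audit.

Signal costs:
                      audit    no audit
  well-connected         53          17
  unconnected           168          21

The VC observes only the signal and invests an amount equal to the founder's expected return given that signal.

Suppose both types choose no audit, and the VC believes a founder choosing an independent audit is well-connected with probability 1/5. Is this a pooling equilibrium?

Yes

At the pooled signal (no audit) the VC holds the prior 3/5 and pays 3/5·160 + 2/5·75 = 126. Off-path (audit) belief 1/5 gives 1/5·160 + 4/5·75 = 92.
Well-connected: no audit gives 126 − 17 = 109; audit gives 92 − 53 = 39. Stays. ✓
Unconnected: no audit gives 126 − 21 = 105; audit gives 92 − 168 = -76. Stays. ✓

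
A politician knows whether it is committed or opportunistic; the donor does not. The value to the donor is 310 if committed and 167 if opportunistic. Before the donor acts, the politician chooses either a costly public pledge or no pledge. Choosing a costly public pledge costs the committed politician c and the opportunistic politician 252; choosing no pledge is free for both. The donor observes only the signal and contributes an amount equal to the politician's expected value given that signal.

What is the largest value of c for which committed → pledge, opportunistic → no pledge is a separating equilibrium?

Under separation: pledge → committed (pays 310); no pledge → opportunistic (pays 167).
Opportunistic: 167 − 0 = 167 ≥ 310 − 252 = 58. Holds regardless of c. ✓
Committed: 310 − c ≥ 167 − 0, so c ≤ 310 − 167 = 143.

143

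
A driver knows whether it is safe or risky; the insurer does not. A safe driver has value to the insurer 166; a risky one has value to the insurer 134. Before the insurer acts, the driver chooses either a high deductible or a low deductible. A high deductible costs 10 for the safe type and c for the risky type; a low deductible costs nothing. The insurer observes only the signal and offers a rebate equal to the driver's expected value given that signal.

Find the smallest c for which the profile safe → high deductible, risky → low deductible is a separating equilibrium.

Under separation: high deductible → safe (pays 166); low deductible → risky (pays 134).
Safe: 166 − 10 = 156 ≥ 134 − 0 = 134. Holds regardless of c. ✓
Risky: 134 − 0 ≥ 166 − c, so c ≥ 166 − 134 = 32.

32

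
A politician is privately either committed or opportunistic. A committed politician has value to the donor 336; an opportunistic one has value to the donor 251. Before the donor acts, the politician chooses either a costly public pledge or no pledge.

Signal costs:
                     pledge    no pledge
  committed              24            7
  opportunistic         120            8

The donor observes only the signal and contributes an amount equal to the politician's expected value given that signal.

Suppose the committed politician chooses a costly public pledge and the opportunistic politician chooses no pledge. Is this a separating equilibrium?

Yes

If types separate, pledge earns payment 336 and no pledge earns 251.
Committed: pledge gives 336 − 24 = 312; no pledge gives 251 − 7 = 244. No deviation. ✓
Opportunistic: no pledge gives 251 − 8 = 243; pledge gives 336 − 120 = 216. No deviation. ✓
Neither type gains from mimicking the other.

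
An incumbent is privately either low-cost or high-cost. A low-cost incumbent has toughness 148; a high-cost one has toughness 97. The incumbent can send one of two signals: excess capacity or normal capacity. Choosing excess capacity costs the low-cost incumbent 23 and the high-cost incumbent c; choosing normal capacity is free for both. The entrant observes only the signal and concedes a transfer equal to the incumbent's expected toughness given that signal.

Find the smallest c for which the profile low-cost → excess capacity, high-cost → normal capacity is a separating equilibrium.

Under separation: excess capacity → low-cost (pays 148); normal capacity → high-cost (pays 97).
Low-cost: 148 − 23 = 125 ≥ 97 − 0 = 97. Holds regardless of c. ✓
High-cost: 97 − 0 ≥ 148 − c, so c ≥ 148 − 97 = 51.

51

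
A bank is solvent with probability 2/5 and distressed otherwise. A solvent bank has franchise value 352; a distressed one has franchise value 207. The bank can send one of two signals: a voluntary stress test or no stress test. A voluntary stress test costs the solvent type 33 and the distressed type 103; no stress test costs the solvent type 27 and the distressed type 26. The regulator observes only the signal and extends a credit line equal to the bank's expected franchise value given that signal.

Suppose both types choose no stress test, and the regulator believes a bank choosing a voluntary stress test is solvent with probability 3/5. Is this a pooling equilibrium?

At the pooled signal (no stress test) the regulator holds the prior 2/5 and pays 2/5·352 + 3/5·207 = 265. Off-path (stress test) belief 3/5 gives 3/5·352 + 2/5·207 = 294.
Solvent: no stress test gives 265 − 27 = 238; stress test gives 294 − 33 = 261. Deviates. ✗
Distressed: no stress test gives 265 − 26 = 239; stress test gives 294 − 103 = 191. Stays. ✓

No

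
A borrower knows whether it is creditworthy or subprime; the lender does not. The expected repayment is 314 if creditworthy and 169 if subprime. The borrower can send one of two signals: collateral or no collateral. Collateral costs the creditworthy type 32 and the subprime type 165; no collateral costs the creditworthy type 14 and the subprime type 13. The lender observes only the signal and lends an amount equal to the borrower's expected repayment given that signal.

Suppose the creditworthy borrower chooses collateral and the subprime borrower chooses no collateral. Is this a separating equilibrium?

Yes

If types separate, collateral earns payment 314 and no collateral earns 169.
Creditworthy: collateral gives 314 − 32 = 282; no collateral gives 169 − 14 = 155. No deviation. ✓
Subprime: no collateral gives 169 − 13 = 156; collateral gives 314 − 165 = 149. No deviation. ✓
Both incentive constraints hold.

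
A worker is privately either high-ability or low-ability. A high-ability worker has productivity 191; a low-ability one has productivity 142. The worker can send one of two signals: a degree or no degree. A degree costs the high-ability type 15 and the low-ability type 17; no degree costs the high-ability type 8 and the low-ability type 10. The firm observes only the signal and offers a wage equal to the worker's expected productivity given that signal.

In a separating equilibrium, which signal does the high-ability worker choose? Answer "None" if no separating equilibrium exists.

None

Try high-ability → degree, low-ability → no degree:
  If types separate, degree earns payment 191 and no degree earns 142.
  High-ability: degree gives 191 − 15 = 176; no degree gives 142 − 8 = 134. No deviation. ✓
  Low-ability: no degree gives 142 − 10 = 132; degree gives 191 − 17 = 174. Would deviate. ✗
Try high-ability → no degree, low-ability → degree:
  If types separate, no degree earns payment 191 and degree earns 142.
  High-ability: no degree gives 191 − 8 = 183; degree gives 142 − 15 = 127. No deviation. ✓
  Low-ability: degree gives 142 − 17 = 125; no degree gives 191 − 10 = 181. Would deviate. ✗
Neither assignment is incentive-compatible.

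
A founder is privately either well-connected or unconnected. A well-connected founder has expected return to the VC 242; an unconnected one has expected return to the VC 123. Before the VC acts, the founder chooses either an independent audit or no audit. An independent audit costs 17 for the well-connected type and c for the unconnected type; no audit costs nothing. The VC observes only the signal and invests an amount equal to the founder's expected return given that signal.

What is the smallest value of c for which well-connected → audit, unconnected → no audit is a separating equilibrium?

119

Under separation: audit → well-connected (pays 242); no audit → unconnected (pays 123).
Well-connected: 242 − 17 = 225 ≥ 123 − 0 = 123. Holds regardless of c. ✓
Unconnected: 123 − 0 ≥ 242 − c, so c ≥ 242 − 123 = 119.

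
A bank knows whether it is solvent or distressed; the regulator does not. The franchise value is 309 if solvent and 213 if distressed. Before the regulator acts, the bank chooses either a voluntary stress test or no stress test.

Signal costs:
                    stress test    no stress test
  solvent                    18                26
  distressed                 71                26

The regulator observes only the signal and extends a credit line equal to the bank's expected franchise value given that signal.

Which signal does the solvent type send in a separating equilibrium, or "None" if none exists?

None

Try solvent → stress test, distressed → no stress test:
  If types separate, stress test earns payment 309 and no stress test earns 213.
  Solvent: stress test gives 309 − 18 = 291; no stress test gives 213 − 26 = 187. No deviation. ✓
  Distressed: no stress test gives 213 − 26 = 187; stress test gives 309 − 71 = 238. Would deviate. ✗
Try solvent → no stress test, distressed → stress test:
  If types separate, no stress test earns payment 309 and stress test earns 213.
  Solvent: no stress test gives 309 − 26 = 283; stress test gives 213 − 18 = 195. No deviation. ✓
  Distressed: stress test gives 213 − 71 = 142; no stress test gives 309 − 26 = 283. Would deviate. ✗
Neither assignment is incentive-compatible.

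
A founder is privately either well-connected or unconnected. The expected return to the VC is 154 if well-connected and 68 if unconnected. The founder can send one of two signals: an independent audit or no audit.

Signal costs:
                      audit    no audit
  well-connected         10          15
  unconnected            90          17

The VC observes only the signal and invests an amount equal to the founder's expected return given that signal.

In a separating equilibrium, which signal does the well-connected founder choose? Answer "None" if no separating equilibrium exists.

Try well-connected → audit, unconnected → no audit:
  Under separation the VC infers type exactly: audit → well-connected (pays 154), no audit → unconnected (pays 68).
  Well-connected: audit gives 154 − 10 = 144; no audit gives 68 − 15 = 53. No deviation. ✓
  Unconnected: no audit gives 68 − 17 = 51; audit gives 154 − 90 = 64. Would deviate. ✗
Try well-connected → no audit, unconnected → audit:
  Under separation the VC infers type exactly: no audit → well-connected (pays 154), audit → unconnected (pays 68).
  Well-connected: no audit gives 154 − 15 = 139; audit gives 68 − 10 = 58. No deviation. ✓
  Unconnected: audit gives 68 − 90 = -22; no audit gives 154 − 17 = 137. Would deviate. ✗
Neither assignment is incentive-compatible.

None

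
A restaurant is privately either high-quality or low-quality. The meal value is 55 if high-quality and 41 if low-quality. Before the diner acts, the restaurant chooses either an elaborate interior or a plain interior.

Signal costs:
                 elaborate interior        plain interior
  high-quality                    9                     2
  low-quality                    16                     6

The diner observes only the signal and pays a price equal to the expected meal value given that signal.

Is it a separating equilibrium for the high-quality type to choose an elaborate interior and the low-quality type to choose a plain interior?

If types separate, elaborate interior earns payment 55 and plain interior earns 41.
High-quality: elaborate interior gives 55 − 9 = 46; plain interior gives 41 − 2 = 39. No deviation. ✓
Low-quality: plain interior gives 41 − 6 = 35; elaborate interior gives 55 − 16 = 39. Would deviate. ✗

No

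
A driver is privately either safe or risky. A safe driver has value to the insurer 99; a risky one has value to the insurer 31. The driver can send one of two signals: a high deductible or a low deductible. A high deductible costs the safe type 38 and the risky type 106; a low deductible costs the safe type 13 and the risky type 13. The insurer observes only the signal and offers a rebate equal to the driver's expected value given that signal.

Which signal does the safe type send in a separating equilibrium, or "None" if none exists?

Try safe → high deductible, risky → low deductible:
  Under separation the insurer infers type exactly: high deductible → safe (pays 99), low deductible → risky (pays 31).
  Safe: high deductible gives 99 − 38 = 61; low deductible gives 31 − 13 = 18. No deviation. ✓
  Risky: low deductible gives 31 − 13 = 18; high deductible gives 99 − 106 = -7. No deviation. ✓
Both hold — the safe type sends high deductible.

high deductible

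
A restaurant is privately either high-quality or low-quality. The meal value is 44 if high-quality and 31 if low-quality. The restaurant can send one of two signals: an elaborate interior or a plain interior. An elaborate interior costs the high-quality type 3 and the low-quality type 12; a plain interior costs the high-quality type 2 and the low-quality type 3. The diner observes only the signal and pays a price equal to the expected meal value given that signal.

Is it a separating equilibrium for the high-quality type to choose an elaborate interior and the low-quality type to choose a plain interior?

If types separate, elaborate interior earns payment 44 and plain interior earns 31.
High-quality: elaborate interior gives 44 − 3 = 41; plain interior gives 31 − 2 = 29. No deviation. ✓
Low-quality: plain interior gives 31 − 3 = 28; elaborate interior gives 44 − 12 = 32. Would deviate. ✗

No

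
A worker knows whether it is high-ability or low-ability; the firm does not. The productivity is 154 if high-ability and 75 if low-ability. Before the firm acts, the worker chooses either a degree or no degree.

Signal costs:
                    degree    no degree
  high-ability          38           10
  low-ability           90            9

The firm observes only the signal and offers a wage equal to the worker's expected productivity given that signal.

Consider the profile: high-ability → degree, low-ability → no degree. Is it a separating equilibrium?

Yes

If types separate, degree earns payment 154 and no degree earns 75.
High-ability: degree gives 154 − 38 = 116; no degree gives 75 − 10 = 65. No deviation. ✓
Low-ability: no degree gives 75 − 9 = 66; degree gives 154 − 90 = 64. No deviation. ✓
Neither type gains from mimicking the other.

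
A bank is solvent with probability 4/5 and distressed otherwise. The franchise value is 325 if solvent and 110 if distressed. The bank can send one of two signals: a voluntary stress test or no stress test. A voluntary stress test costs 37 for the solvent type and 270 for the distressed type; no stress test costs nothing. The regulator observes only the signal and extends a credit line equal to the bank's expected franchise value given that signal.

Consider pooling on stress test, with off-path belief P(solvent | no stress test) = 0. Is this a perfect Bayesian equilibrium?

At the pooled signal (stress test) the regulator holds the prior 4/5 and pays 4/5·325 + 1/5·110 = 282. Off-path (no stress test) belief 0 gives 0·325 + 1·110 = 110.
Solvent: stress test gives 282 − 37 = 245; no stress test gives 110 − 0 = 110. Stays. ✓
Distressed: stress test gives 282 − 270 = 12; no stress test gives 110 − 0 = 110. Deviates. ✗

No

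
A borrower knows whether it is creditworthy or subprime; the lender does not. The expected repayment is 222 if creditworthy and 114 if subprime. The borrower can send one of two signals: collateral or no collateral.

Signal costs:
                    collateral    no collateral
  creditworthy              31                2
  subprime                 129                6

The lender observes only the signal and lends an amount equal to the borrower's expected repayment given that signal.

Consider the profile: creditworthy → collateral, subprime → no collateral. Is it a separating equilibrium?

Yes

If types separate, collateral earns payment 222 and no collateral earns 114.
Creditworthy: collateral gives 222 − 31 = 191; no collateral gives 114 − 2 = 112. No deviation. ✓
Subprime: no collateral gives 114 − 6 = 108; collateral gives 222 − 129 = 93. No deviation. ✓
Both incentive constraints hold.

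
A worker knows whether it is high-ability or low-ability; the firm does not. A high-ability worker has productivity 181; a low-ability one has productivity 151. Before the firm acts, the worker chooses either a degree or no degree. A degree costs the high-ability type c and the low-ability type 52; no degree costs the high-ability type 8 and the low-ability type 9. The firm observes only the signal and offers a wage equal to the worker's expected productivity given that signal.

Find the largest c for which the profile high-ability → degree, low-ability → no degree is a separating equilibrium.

38

Under separation: degree → high-ability (pays 181); no degree → low-ability (pays 151).
Low-ability: 151 − 9 = 142 ≥ 181 − 52 = 129. Holds regardless of c. ✓
High-ability: 181 − c ≥ 151 − 8, so c ≤ 181 − 143 = 38.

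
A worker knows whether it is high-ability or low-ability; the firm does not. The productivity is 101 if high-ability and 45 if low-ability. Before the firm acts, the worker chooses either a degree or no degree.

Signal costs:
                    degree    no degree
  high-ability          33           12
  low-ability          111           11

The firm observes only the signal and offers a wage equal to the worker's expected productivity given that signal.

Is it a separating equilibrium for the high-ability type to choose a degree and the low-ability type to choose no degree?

If types separate, degree earns payment 101 and no degree earns 45.
High-ability: degree gives 101 − 33 = 68; no degree gives 45 − 12 = 33. No deviation. ✓
Low-ability: no degree gives 45 − 11 = 34; degree gives 101 − 111 = -10. No deviation. ✓
Neither type gains from mimicking the other.

Yes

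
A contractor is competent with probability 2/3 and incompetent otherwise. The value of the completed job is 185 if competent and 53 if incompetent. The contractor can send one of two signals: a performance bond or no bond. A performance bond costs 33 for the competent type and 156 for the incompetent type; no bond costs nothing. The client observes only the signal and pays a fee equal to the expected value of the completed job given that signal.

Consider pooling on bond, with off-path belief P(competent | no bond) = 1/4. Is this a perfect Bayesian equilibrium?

No

At the pooled signal (bond) the client holds the prior 2/3 and pays 2/3·185 + 1/3·53 = 141. Off-path (no bond) belief 1/4 gives 1/4·185 + 3/4·53 = 86.
Competent: bond gives 141 − 33 = 108; no bond gives 86 − 0 = 86. Stays. ✓
Incompetent: bond gives 141 − 156 = -15; no bond gives 86 − 0 = 86. Deviates. ✗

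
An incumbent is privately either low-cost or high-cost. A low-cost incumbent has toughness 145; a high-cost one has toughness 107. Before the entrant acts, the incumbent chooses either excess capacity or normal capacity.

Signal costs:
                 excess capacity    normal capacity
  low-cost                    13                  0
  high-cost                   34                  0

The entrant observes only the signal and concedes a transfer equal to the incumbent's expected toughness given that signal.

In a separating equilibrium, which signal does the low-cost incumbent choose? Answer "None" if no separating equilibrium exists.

Try low-cost → excess capacity, high-cost → normal capacity:
  If types separate, excess capacity earns payment 145 and normal capacity earns 107.
  Low-cost: excess capacity gives 145 − 13 = 132; normal capacity gives 107 − 0 = 107. No deviation. ✓
  High-cost: normal capacity gives 107 − 0 = 107; excess capacity gives 145 − 34 = 111. Would deviate. ✗
Try low-cost → normal capacity, high-cost → excess capacity:
  If types separate, normal capacity earns payment 145 and excess capacity earns 107.
  Low-cost: normal capacity gives 145 − 0 = 145; excess capacity gives 107 − 13 = 94. No deviation. ✓
  High-cost: excess capacity gives 107 − 34 = 73; normal capacity gives 145 − 0 = 145. Would deviate. ✗
Neither assignment is incentive-compatible.

None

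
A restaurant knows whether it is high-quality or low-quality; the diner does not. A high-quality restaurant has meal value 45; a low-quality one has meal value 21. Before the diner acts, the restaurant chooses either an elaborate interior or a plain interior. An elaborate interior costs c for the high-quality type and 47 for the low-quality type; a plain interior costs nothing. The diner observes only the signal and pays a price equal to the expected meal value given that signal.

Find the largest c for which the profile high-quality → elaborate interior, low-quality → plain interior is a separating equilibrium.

24

Under separation: elaborate interior → high-quality (pays 45); plain interior → low-quality (pays 21).
Low-quality: 21 − 0 = 21 ≥ 45 − 47 = -2. Holds regardless of c. ✓
High-quality: 45 − c ≥ 21 − 0, so c ≤ 45 − 21 = 24.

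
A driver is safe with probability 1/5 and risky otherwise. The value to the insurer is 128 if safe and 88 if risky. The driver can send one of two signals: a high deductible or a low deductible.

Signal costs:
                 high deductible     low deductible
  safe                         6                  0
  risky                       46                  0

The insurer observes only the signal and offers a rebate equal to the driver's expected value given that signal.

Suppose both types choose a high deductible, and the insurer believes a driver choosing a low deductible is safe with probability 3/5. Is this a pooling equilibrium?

At the pooled signal (high deductible) the insurer holds the prior 1/5 and pays 1/5·128 + 4/5·88 = 96. Off-path (low deductible) belief 3/5 gives 3/5·128 + 2/5·88 = 112.
Safe: high deductible gives 96 − 6 = 90; low deductible gives 112 − 0 = 112. Deviates. ✗
Risky: high deductible gives 96 − 46 = 50; low deductible gives 112 − 0 = 112. Deviates. ✗

No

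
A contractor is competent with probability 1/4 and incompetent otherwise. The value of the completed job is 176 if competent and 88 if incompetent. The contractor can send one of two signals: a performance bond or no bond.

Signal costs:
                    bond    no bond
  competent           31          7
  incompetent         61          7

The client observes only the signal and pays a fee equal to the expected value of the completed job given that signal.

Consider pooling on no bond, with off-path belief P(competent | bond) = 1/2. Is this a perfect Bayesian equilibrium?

Yes

At the pooled signal (no bond) the client holds the prior 1/4 and pays 1/4·176 + 3/4·88 = 110. Off-path (bond) belief 1/2 gives 1/2·176 + 1/2·88 = 132.
Competent: no bond gives 110 − 7 = 103; bond gives 132 − 31 = 101. Stays. ✓
Incompetent: no bond gives 110 − 7 = 103; bond gives 132 − 61 = 71. Stays. ✓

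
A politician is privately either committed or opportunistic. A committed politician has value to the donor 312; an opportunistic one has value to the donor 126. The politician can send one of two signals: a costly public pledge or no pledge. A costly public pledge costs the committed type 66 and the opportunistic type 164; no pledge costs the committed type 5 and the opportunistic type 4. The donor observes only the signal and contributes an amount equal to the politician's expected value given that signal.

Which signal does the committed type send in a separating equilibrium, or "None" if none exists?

Try committed → pledge, opportunistic → no pledge:
  If types separate, pledge earns payment 312 and no pledge earns 126.
  Committed: pledge gives 312 − 66 = 246; no pledge gives 126 − 5 = 121. No deviation. ✓
  Opportunistic: no pledge gives 126 − 4 = 122; pledge gives 312 − 164 = 148. Would deviate. ✗
Try committed → no pledge, opportunistic → pledge:
  If types separate, no pledge earns payment 312 and pledge earns 126.
  Committed: no pledge gives 312 − 5 = 307; pledge gives 126 − 66 = 60. No deviation. ✓
  Opportunistic: pledge gives 126 − 164 = -38; no pledge gives 312 − 4 = 308. Would deviate. ✗
Neither assignment is incentive-compatible.

None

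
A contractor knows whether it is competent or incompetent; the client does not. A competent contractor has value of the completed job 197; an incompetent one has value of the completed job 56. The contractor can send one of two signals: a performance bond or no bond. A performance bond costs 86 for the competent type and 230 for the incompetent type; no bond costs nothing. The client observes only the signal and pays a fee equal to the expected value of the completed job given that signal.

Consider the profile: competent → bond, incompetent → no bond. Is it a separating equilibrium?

Under separation the client infers type exactly: bond → competent (pays 197), no bond → incompetent (pays 56).
Competent: bond gives 197 − 86 = 111; no bond gives 56 − 0 = 56. No deviation. ✓
Incompetent: no bond gives 56 − 0 = 56; bond gives 197 − 230 = -33. No deviation. ✓
Neither type gains from mimicking the other.

Yes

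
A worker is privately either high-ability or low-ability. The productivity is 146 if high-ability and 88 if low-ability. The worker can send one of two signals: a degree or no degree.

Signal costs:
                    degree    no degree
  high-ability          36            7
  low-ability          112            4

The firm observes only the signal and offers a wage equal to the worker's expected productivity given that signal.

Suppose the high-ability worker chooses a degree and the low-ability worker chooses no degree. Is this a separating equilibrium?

If types separate, degree earns payment 146 and no degree earns 88.
High-ability: degree gives 146 − 36 = 110; no degree gives 88 − 7 = 81. No deviation. ✓
Low-ability: no degree gives 88 − 4 = 84; degree gives 146 − 112 = 34. No deviation. ✓
Neither type gains from mimicking the other.

Yes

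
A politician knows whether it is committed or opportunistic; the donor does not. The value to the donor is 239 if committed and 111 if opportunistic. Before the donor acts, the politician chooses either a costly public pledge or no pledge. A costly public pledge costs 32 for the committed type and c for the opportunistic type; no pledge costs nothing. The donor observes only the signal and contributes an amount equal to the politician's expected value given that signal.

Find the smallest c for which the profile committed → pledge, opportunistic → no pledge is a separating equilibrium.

128

Under separation: pledge → committed (pays 239); no pledge → opportunistic (pays 111).
Committed: 239 − 32 = 207 ≥ 111 − 0 = 111. Holds regardless of c. ✓
Opportunistic: 111 − 0 ≥ 239 − c, so c ≥ 239 − 111 = 128.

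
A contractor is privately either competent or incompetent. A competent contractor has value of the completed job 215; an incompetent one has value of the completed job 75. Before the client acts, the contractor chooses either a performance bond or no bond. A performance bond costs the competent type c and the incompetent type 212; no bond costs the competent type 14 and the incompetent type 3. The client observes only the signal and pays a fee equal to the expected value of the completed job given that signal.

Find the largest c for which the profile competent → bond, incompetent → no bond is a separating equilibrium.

154

Under separation: bond → competent (pays 215); no bond → incompetent (pays 75).
Incompetent: 75 − 3 = 72 ≥ 215 − 212 = 3. Holds regardless of c. ✓
Competent: 215 − c ≥ 75 − 14, so c ≤ 215 − 61 = 154.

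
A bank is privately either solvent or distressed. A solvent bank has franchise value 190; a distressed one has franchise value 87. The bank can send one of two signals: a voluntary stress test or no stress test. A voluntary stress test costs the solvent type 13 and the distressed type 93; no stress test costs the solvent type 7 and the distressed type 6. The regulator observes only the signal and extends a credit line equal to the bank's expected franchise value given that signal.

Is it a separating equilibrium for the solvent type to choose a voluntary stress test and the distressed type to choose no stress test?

No

If types separate, stress test earns payment 190 and no stress test earns 87.
Solvent: stress test gives 190 − 13 = 177; no stress test gives 87 − 7 = 80. No deviation. ✓
Distressed: no stress test gives 87 − 6 = 81; stress test gives 190 − 93 = 97. Would deviate. ✗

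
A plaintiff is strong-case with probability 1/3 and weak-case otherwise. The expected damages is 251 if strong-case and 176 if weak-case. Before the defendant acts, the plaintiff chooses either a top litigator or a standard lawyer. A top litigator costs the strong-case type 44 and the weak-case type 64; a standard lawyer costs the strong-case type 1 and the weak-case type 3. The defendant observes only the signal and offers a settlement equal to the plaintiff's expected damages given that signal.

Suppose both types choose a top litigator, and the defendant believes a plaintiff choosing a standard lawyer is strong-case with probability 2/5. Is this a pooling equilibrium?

No

At the pooled signal (top litigator) the defendant holds the prior 1/3 and pays 1/3·251 + 2/3·176 = 201. Off-path (standard lawyer) belief 2/5 gives 2/5·251 + 3/5·176 = 206.
Strong-case: top litigator gives 201 − 44 = 157; standard lawyer gives 206 − 1 = 205. Deviates. ✗
Weak-case: top litigator gives 201 − 64 = 137; standard lawyer gives 206 − 3 = 203. Deviates. ✗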